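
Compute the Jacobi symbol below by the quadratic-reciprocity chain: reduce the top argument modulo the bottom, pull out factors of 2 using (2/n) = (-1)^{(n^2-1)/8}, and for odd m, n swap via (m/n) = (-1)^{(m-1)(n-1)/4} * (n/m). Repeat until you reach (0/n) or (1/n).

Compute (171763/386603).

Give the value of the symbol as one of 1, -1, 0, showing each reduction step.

flip (171763/386603) -> (386603/171763): both odd, 171763 mod 4 = 3, 386603 mod 4 = 3, so the flip contributes -1; sign now -1
(386603/171763): 386603 mod 171763 = 43077, so (386603/171763) = (43077/171763)
flip (43077/171763) -> (171763/43077): both odd, 43077 mod 4 = 1, 171763 mod 4 = 3, so the flip contributes +1; sign now -1
(171763/43077): 171763 mod 43077 = 42532, so (171763/43077) = (42532/43077)
factor out 2^2: 42532 = 2^2·10633; with 43077 mod 8 = 5, (2/43077) = -1; sign now -1; continue with (10633/43077)
flip (10633/43077) -> (43077/10633): both odd, 10633 mod 4 = 1, 43077 mod 4 = 1, so the flip contributes +1; sign now -1
(43077/10633): 43077 mod 10633 = 545, so (43077/10633) = (545/10633)
flip (545/10633) -> (10633/545): both odd, 545 mod 4 = 1, 10633 mod 4 = 1, so the flip contributes +1; sign now -1
(10633/545): 10633 mod 545 = 278, so (10633/545) = (278/545)
factor out 2^1: 278 = 2^1·139; with 545 mod 8 = 1, (2/545) = +1; sign now -1; continue with (139/545)
flip (139/545) -> (545/139): both odd, 139 mod 4 = 3, 545 mod 4 = 1, so the flip contributes +1; sign now -1
(545/139): 545 mod 139 = 128, so (545/139) = (128/139)
factor out 2^7: 128 = 2^7·1; with 139 mod 8 = 3, (2/139) = -1; sign now +1; continue with (1/139)
reached (1/139) = 1, so the symbol is +1

1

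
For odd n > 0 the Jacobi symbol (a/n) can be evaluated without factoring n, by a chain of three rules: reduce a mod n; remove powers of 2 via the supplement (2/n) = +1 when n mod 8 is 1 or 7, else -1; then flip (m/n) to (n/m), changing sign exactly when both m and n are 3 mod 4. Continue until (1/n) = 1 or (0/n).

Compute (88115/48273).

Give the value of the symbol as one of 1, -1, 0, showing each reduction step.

-1

(88115/48273): 88115 mod 48273 = 39842, so (88115/48273) = (39842/48273)
factor out 2^1: 39842 = 2^1·19921; with 48273 mod 8 = 1, (2/48273) = +1; sign now +1; continue with (19921/48273)
flip (19921/48273) -> (48273/19921): both odd, 19921 mod 4 = 1, 48273 mod 4 = 1, so the flip contributes +1; sign now +1
(48273/19921): 48273 mod 19921 = 8431, so (48273/19921) = (8431/19921)
flip (8431/19921) -> (19921/8431): both odd, 8431 mod 4 = 3, 19921 mod 4 = 1, so the flip contributes +1; sign now +1
(19921/8431): 19921 mod 8431 = 3059, so (19921/8431) = (3059/8431)
flip (3059/8431) -> (8431/3059): both odd, 3059 mod 4 = 3, 8431 mod 4 = 3, so the flip contributes -1; sign now -1
(8431/3059): 8431 mod 3059 = 2313, so (8431/3059) = (2313/3059)
flip (2313/3059) -> (3059/2313): both odd, 2313 mod 4 = 1, 3059 mod 4 = 3, so the flip contributes +1; sign now -1
(3059/2313): 3059 mod 2313 = 746, so (3059/2313) = (746/2313)
factor out 2^1: 746 = 2^1·373; with 2313 mod 8 = 1, (2/2313) = +1; sign now -1; continue with (373/2313)
flip (373/2313) -> (2313/373): both odd, 373 mod 4 = 1, 2313 mod 4 = 1, so the flip contributes +1; sign now -1
(2313/373): 2313 mod 373 = 75, so (2313/373) = (75/373)
flip (75/373) -> (373/75): both odd, 75 mod 4 = 3, 373 mod 4 = 1, so the flip contributes +1; sign now -1
(373/75): 373 mod 75 = 73, so (373/75) = (73/75)
flip (73/75) -> (75/73): both odd, 73 mod 4 = 1, 75 mod 4 = 3, so the flip contributes +1; sign now -1
(75/73): 75 mod 73 = 2, so (75/73) = (2/73)
factor out 2^1: 2 = 2^1·1; with 73 mod 8 = 1, (2/73) = +1; sign now -1; continue with (1/73)
reached (1/73) = 1, so the symbol is -1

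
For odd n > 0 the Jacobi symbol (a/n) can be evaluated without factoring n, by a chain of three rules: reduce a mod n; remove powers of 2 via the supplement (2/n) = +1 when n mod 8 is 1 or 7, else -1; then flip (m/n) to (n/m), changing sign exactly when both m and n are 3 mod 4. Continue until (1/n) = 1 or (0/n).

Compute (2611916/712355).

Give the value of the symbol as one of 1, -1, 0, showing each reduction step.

-1

(2611916/712355) = (474851/712355)   [reduce mod 712355]
reciprocity: (474851/712355) = -1·(712355/474851) since 474851 mod 4 = 3, 712355 mod 4 = 3; sign now -1
(712355/474851) = (237504/474851)   [reduce mod 474851]
237504 = 2^6·3711; (2/474851) = -1 since 474851 mod 8 = 3, so (237504/474851) = (-1)^6·(3711/474851); sign now -1
reciprocity: (3711/474851) = -1·(474851/3711) since 3711 mod 4 = 3, 474851 mod 4 = 3; sign now +1
(474851/3711) = (3554/3711)   [reduce mod 3711]
3554 = 2^1·1777; (2/3711) = +1 since 3711 mod 8 = 7, so (3554/3711) = (+1)^1·(1777/3711); sign now +1
reciprocity: (1777/3711) = +1·(3711/1777) since 1777 mod 4 = 1, 3711 mod 4 = 3; sign now +1
(3711/1777) = (157/1777)   [reduce mod 1777]
reciprocity: (157/1777) = +1·(1777/157) since 157 mod 4 = 1, 1777 mod 4 = 1; sign now +1
(1777/157) = (50/157)   [reduce mod 157]
50 = 2^1·25; (2/157) = -1 since 157 mod 8 = 5, so (50/157) = (-1)^1·(25/157); sign now -1
reciprocity: (25/157) = +1·(157/25) since 25 mod 4 = 1, 157 mod 4 = 1; sign now -1
(157/25) = (7/25)   [reduce mod 25]
reciprocity: (7/25) = +1·(25/7) since 7 mod 4 = 3, 25 mod 4 = 1; sign now -1
(25/7) = (4/7)   [reduce mod 7]
4 = 2^2·1; (2/7) = +1 since 7 mod 8 = 7, so (4/7) = (+1)^2·(1/7); sign now -1
(1/7) = 1; final value = sign = -1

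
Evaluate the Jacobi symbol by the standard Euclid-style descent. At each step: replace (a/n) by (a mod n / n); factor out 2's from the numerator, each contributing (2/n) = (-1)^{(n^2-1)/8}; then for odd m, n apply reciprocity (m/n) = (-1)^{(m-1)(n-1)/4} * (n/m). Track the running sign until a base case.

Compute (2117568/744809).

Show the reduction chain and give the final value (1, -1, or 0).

(2117568/744809) = (627950/744809)   [reduce mod 744809]
627950 = 2^1·313975; (2/744809) = +1 since 744809 mod 8 = 1, so (627950/744809) = (+1)^1·(313975/744809); sign now +1
reciprocity: (313975/744809) = +1·(744809/313975) since 313975 mod 4 = 3, 744809 mod 4 = 1; sign now +1
(744809/313975) = (116859/313975)   [reduce mod 313975]
reciprocity: (116859/313975) = -1·(313975/116859) since 116859 mod 4 = 3, 313975 mod 4 = 3; sign now -1
(313975/116859) = (80257/116859)   [reduce mod 116859]
reciprocity: (80257/116859) = +1·(116859/80257) since 80257 mod 4 = 1, 116859 mod 4 = 3; sign now -1
(116859/80257) = (36602/80257)   [reduce mod 80257]
36602 = 2^1·18301; (2/80257) = +1 since 80257 mod 8 = 1, so (36602/80257) = (+1)^1·(18301/80257); sign now -1
reciprocity: (18301/80257) = +1·(80257/18301) since 18301 mod 4 = 1, 80257 mod 4 = 1; sign now -1
(80257/18301) = (7053/18301)   [reduce mod 18301]
reciprocity: (7053/18301) = +1·(18301/7053) since 7053 mod 4 = 1, 18301 mod 4 = 1; sign now -1
(18301/7053) = (4195/7053)   [reduce mod 7053]
reciprocity: (4195/7053) = +1·(7053/4195) since 4195 mod 4 = 3, 7053 mod 4 = 1; sign now -1
(7053/4195) = (2858/4195)   [reduce mod 4195]
2858 = 2^1·1429; (2/4195) = -1 since 4195 mod 8 = 3, so (2858/4195) = (-1)^1·(1429/4195); sign now +1
reciprocity: (1429/4195) = +1·(4195/1429) since 1429 mod 4 = 1, 4195 mod 4 = 3; sign now +1
(4195/1429) = (1337/1429)   [reduce mod 1429]
reciprocity: (1337/1429) = +1·(1429/1337) since 1337 mod 4 = 1, 1429 mod 4 = 1; sign now +1
(1429/1337) = (92/1337)   [reduce mod 1337]
92 = 2^2·23; (2/1337) = +1 since 1337 mod 8 = 1, so (92/1337) = (+1)^2·(23/1337); sign now +1
reciprocity: (23/1337) = +1·(1337/23) since 23 mod 4 = 3, 1337 mod 4 = 1; sign now +1
(1337/23) = (3/23)   [reduce mod 23]
reciprocity: (3/23) = -1·(23/3) since 3 mod 4 = 3, 23 mod 4 = 3; sign now -1
(23/3) = (2/3)   [reduce mod 3]
2 = 2^1·1; (2/3) = -1 since 3 mod 8 = 3, so (2/3) = (-1)^1·(1/3); sign now +1
(1/3) = 1; final value = sign = +1

1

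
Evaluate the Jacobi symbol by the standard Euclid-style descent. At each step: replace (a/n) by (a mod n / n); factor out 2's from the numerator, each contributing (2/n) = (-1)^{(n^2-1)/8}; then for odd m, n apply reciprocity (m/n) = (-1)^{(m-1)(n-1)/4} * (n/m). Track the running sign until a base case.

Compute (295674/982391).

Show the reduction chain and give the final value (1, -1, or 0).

1

295674 = 2^1·147837; (2/982391) = +1 since 982391 mod 8 = 7, so (295674/982391) = (+1)^1·(147837/982391); sign now +1
reciprocity: (147837/982391) = +1·(982391/147837) since 147837 mod 4 = 1, 982391 mod 4 = 3; sign now +1
(982391/147837) = (95369/147837)   [reduce mod 147837]
reciprocity: (95369/147837) = +1·(147837/95369) since 95369 mod 4 = 1, 147837 mod 4 = 1; sign now +1
(147837/95369) = (52468/95369)   [reduce mod 95369]
52468 = 2^2·13117; (2/95369) = +1 since 95369 mod 8 = 1, so (52468/95369) = (+1)^2·(13117/95369); sign now +1
reciprocity: (13117/95369) = +1·(95369/13117) since 13117 mod 4 = 1, 95369 mod 4 = 1; sign now +1
(95369/13117) = (3550/13117)   [reduce mod 13117]
3550 = 2^1·1775; (2/13117) = -1 since 13117 mod 8 = 5, so (3550/13117) = (-1)^1·(1775/13117); sign now -1
reciprocity: (1775/13117) = +1·(13117/1775) since 1775 mod 4 = 3, 13117 mod 4 = 1; sign now -1
(13117/1775) = (692/1775)   [reduce mod 1775]
692 = 2^2·173; (2/1775) = +1 since 1775 mod 8 = 7, so (692/1775) = (+1)^2·(173/1775); sign now -1
reciprocity: (173/1775) = +1·(1775/173) since 173 mod 4 = 1, 1775 mod 4 = 3; sign now -1
(1775/173) = (45/173)   [reduce mod 173]
reciprocity: (45/173) = +1·(173/45) since 45 mod 4 = 1, 173 mod 4 = 1; sign now -1
(173/45) = (38/45)   [reduce mod 45]
38 = 2^1·19; (2/45) = -1 since 45 mod 8 = 5, so (38/45) = (-1)^1·(19/45); sign now +1
reciprocity: (19/45) = +1·(45/19) since 19 mod 4 = 3, 45 mod 4 = 1; sign now +1
(45/19) = (7/19)   [reduce mod 19]
reciprocity: (7/19) = -1·(19/7) since 7 mod 4 = 3, 19 mod 4 = 3; sign now -1
(19/7) = (5/7)   [reduce mod 7]
reciprocity: (5/7) = +1·(7/5) since 5 mod 4 = 1, 7 mod 4 = 3; sign now -1
(7/5) = (2/5)   [reduce mod 5]
2 = 2^1·1; (2/5) = -1 since 5 mod 8 = 5, so (2/5) = (-1)^1·(1/5); sign now +1
(1/5) = 1; final value = sign = +1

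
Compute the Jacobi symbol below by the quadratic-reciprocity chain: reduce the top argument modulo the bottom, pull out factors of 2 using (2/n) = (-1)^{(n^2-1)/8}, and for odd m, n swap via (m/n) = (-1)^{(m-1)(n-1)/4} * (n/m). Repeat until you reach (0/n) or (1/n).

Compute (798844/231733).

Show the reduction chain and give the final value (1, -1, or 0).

-1

(798844/231733) = (103645/231733)   [reduce mod 231733]
reciprocity: (103645/231733) = +1·(231733/103645) since 103645 mod 4 = 1, 231733 mod 4 = 1; sign now +1
(231733/103645) = (24443/103645)   [reduce mod 103645]
reciprocity: (24443/103645) = +1·(103645/24443) since 24443 mod 4 = 3, 103645 mod 4 = 1; sign now +1
(103645/24443) = (5873/24443)   [reduce mod 24443]
reciprocity: (5873/24443) = +1·(24443/5873) since 5873 mod 4 = 1, 24443 mod 4 = 3; sign now +1
(24443/5873) = (951/5873)   [reduce mod 5873]
reciprocity: (951/5873) = +1·(5873/951) since 951 mod 4 = 3, 5873 mod 4 = 1; sign now +1
(5873/951) = (167/951)   [reduce mod 951]
reciprocity: (167/951) = -1·(951/167) since 167 mod 4 = 3, 951 mod 4 = 3; sign now -1
(951/167) = (116/167)   [reduce mod 167]
116 = 2^2·29; (2/167) = +1 since 167 mod 8 = 7, so (116/167) = (+1)^2·(29/167); sign now -1
reciprocity: (29/167) = +1·(167/29) since 29 mod 4 = 1, 167 mod 4 = 3; sign now -1
(167/29) = (22/29)   [reduce mod 29]
22 = 2^1·11; (2/29) = -1 since 29 mod 8 = 5, so (22/29) = (-1)^1·(11/29); sign now +1
reciprocity: (11/29) = +1·(29/11) since 11 mod 4 = 3, 29 mod 4 = 1; sign now +1
(29/11) = (7/11)   [reduce mod 11]
reciprocity: (7/11) = -1·(11/7) since 7 mod 4 = 3, 11 mod 4 = 3; sign now -1
(11/7) = (4/7)   [reduce mod 7]
4 = 2^2·1; (2/7) = +1 since 7 mod 8 = 7, so (4/7) = (+1)^2·(1/7); sign now -1
(1/7) = 1; final value = sign = -1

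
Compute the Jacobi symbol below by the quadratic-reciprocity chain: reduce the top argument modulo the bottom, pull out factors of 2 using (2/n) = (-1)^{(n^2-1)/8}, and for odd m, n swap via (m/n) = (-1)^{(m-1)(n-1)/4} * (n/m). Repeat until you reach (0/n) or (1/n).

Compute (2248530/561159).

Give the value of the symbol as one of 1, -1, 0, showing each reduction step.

(2248530/561159): 2248530 mod 561159 = 3894, so (2248530/561159) = (3894/561159)
factor out 2^1: 3894 = 2^1·1947; with 561159 mod 8 = 7, (2/561159) = +1; sign now +1; continue with (1947/561159)
flip (1947/561159) -> (561159/1947): both odd, 1947 mod 4 = 3, 561159 mod 4 = 3, so the flip contributes -1; sign now -1
(561159/1947): 561159 mod 1947 = 423, so (561159/1947) = (423/1947)
flip (423/1947) -> (1947/423): both odd, 423 mod 4 = 3, 1947 mod 4 = 3, so the flip contributes -1; sign now +1
(1947/423): 1947 mod 423 = 255, so (1947/423) = (255/423)
flip (255/423) -> (423/255): both odd, 255 mod 4 = 3, 423 mod 4 = 3, so the flip contributes -1; sign now -1
(423/255): 423 mod 255 = 168, so (423/255) = (168/255)
factor out 2^3: 168 = 2^3·21; with 255 mod 8 = 7, (2/255) = +1; sign now -1; continue with (21/255)
flip (21/255) -> (255/21): both odd, 21 mod 4 = 1, 255 mod 4 = 3, so the flip contributes +1; sign now -1
(255/21): 255 mod 21 = 3, so (255/21) = (3/21)
flip (3/21) -> (21/3): both odd, 3 mod 4 = 3, 21 mod 4 = 1, so the flip contributes +1; sign now -1
(21/3): 21 mod 3 = 0, so (21/3) = (0/3)
reached (0/3); gcd(a, n) > 1, so (0/3) = 0 and the symbol is 0

0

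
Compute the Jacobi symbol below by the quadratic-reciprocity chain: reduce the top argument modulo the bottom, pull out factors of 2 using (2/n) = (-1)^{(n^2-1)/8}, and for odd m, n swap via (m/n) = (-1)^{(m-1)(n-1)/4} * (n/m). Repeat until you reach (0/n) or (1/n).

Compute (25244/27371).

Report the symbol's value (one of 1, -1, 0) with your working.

25244 = 2^2·6311; (2/27371) = -1 since 27371 mod 8 = 3, so (25244/27371) = (-1)^2·(6311/27371); sign now +1
reciprocity: (6311/27371) = -1·(27371/6311) since 6311 mod 4 = 3, 27371 mod 4 = 3; sign now -1
(27371/6311) = (2127/6311)   [reduce mod 6311]
reciprocity: (2127/6311) = -1·(6311/2127) since 2127 mod 4 = 3, 6311 mod 4 = 3; sign now +1
(6311/2127) = (2057/2127)   [reduce mod 2127]
reciprocity: (2057/2127) = +1·(2127/2057) since 2057 mod 4 = 1, 2127 mod 4 = 3; sign now +1
(2127/2057) = (70/2057)   [reduce mod 2057]
70 = 2^1·35; (2/2057) = +1 since 2057 mod 8 = 1, so (70/2057) = (+1)^1·(35/2057); sign now +1
reciprocity: (35/2057) = +1·(2057/35) since 35 mod 4 = 3, 2057 mod 4 = 1; sign now +1
(2057/35) = (27/35)   [reduce mod 35]
reciprocity: (27/35) = -1·(35/27) since 27 mod 4 = 3, 35 mod 4 = 3; sign now -1
(35/27) = (8/27)   [reduce mod 27]
8 = 2^3·1; (2/27) = -1 since 27 mod 8 = 3, so (8/27) = (-1)^3·(1/27); sign now +1
(1/27) = 1; final value = sign = +1

1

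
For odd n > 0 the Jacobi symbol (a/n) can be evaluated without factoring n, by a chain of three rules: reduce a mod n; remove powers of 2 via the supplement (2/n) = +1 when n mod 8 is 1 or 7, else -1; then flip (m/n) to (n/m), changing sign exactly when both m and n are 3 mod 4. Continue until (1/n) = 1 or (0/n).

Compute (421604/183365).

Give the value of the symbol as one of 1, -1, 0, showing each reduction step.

1

(421604/183365): 421604 mod 183365 = 54874, so (421604/183365) = (54874/183365)
factor out 2^1: 54874 = 2^1·27437; with 183365 mod 8 = 5, (2/183365) = -1; sign now -1; continue with (27437/183365)
flip (27437/183365) -> (183365/27437): both odd, 27437 mod 4 = 1, 183365 mod 4 = 1, so the flip contributes +1; sign now -1
(183365/27437): 183365 mod 27437 = 18743, so (183365/27437) = (18743/27437)
flip (18743/27437) -> (27437/18743): both odd, 18743 mod 4 = 3, 27437 mod 4 = 1, so the flip contributes +1; sign now -1
(27437/18743): 27437 mod 18743 = 8694, so (27437/18743) = (8694/18743)
factor out 2^1: 8694 = 2^1·4347; with 18743 mod 8 = 7, (2/18743) = +1; sign now -1; continue with (4347/18743)
flip (4347/18743) -> (18743/4347): both odd, 4347 mod 4 = 3, 18743 mod 4 = 3, so the flip contributes -1; sign now +1
(18743/4347): 18743 mod 4347 = 1355, so (18743/4347) = (1355/4347)
flip (1355/4347) -> (4347/1355): both odd, 1355 mod 4 = 3, 4347 mod 4 = 3, so the flip contributes -1; sign now -1
(4347/1355): 4347 mod 1355 = 282, so (4347/1355) = (282/1355)
factor out 2^1: 282 = 2^1·141; with 1355 mod 8 = 3, (2/1355) = -1; sign now +1; continue with (141/1355)
flip (141/1355) -> (1355/141): both odd, 141 mod 4 = 1, 1355 mod 4 = 3, so the flip contributes +1; sign now +1
(1355/141): 1355 mod 141 = 86, so (1355/141) = (86/141)
factor out 2^1: 86 = 2^1·43; with 141 mod 8 = 5, (2/141) = -1; sign now -1; continue with (43/141)
flip (43/141) -> (141/43): both odd, 43 mod 4 = 3, 141 mod 4 = 1, so the flip contributes +1; sign now -1
(141/43): 141 mod 43 = 12, so (141/43) = (12/43)
factor out 2^2: 12 = 2^2·3; with 43 mod 8 = 3, (2/43) = -1; sign now -1; continue with (3/43)
flip (3/43) -> (43/3): both odd, 3 mod 4 = 3, 43 mod 4 = 3, so the flip contributes -1; sign now +1
(43/3): 43 mod 3 = 1, so (43/3) = (1/3)
reached (1/3) = 1, so the symbol is +1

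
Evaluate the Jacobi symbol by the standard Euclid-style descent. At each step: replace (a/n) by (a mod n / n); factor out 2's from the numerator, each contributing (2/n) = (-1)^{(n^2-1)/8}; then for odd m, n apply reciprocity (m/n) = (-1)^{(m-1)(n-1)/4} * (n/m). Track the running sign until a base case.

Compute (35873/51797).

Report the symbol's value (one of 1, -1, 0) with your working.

reciprocity: (35873/51797) = +1·(51797/35873) since 35873 mod 4 = 1, 51797 mod 4 = 1; sign now +1
(51797/35873) = (15924/35873)   [reduce mod 35873]
15924 = 2^2·3981; (2/35873) = +1 since 35873 mod 8 = 1, so (15924/35873) = (+1)^2·(3981/35873); sign now +1
reciprocity: (3981/35873) = +1·(35873/3981) since 3981 mod 4 = 1, 35873 mod 4 = 1; sign now +1
(35873/3981) = (44/3981)   [reduce mod 3981]
44 = 2^2·11; (2/3981) = -1 since 3981 mod 8 = 5, so (44/3981) = (-1)^2·(11/3981); sign now +1
reciprocity: (11/3981) = +1·(3981/11) since 11 mod 4 = 3, 3981 mod 4 = 1; sign now +1
(3981/11) = (10/11)   [reduce mod 11]
10 = 2^1·5; (2/11) = -1 since 11 mod 8 = 3, so (10/11) = (-1)^1·(5/11); sign now -1
reciprocity: (5/11) = +1·(11/5) since 5 mod 4 = 1, 11 mod 4 = 3; sign now -1
(11/5) = (1/5)   [reduce mod 5]
(1/5) = 1; final value = sign = -1

-1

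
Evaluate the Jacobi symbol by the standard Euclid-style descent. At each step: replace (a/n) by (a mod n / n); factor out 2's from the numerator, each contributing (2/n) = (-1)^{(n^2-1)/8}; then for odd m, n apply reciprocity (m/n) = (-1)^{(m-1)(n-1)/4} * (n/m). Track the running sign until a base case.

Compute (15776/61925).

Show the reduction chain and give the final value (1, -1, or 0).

15776 = 2^5·493; (2/61925) = -1 since 61925 mod 8 = 5, so (15776/61925) = (-1)^5·(493/61925); sign now -1
reciprocity: (493/61925) = +1·(61925/493) since 493 mod 4 = 1, 61925 mod 4 = 1; sign now -1
(61925/493) = (300/493)   [reduce mod 493]
300 = 2^2·75; (2/493) = -1 since 493 mod 8 = 5, so (300/493) = (-1)^2·(75/493); sign now -1
reciprocity: (75/493) = +1·(493/75) since 75 mod 4 = 3, 493 mod 4 = 1; sign now -1
(493/75) = (43/75)   [reduce mod 75]
reciprocity: (43/75) = -1·(75/43) since 43 mod 4 = 3, 75 mod 4 = 3; sign now +1
(75/43) = (32/43)   [reduce mod 43]
32 = 2^5·1; (2/43) = -1 since 43 mod 8 = 3, so (32/43) = (-1)^5·(1/43); sign now -1
(1/43) = 1; final value = sign = -1

-1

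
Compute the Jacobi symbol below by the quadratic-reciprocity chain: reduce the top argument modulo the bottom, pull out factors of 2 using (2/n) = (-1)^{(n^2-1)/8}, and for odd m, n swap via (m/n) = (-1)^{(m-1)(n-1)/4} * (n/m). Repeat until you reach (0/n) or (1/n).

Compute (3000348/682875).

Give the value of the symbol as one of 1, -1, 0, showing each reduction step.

(3000348/682875) = (268848/682875)   [reduce mod 682875]
268848 = 2^4·16803; (2/682875) = -1 since 682875 mod 8 = 3, so (268848/682875) = (-1)^4·(16803/682875); sign now +1
reciprocity: (16803/682875) = -1·(682875/16803) since 16803 mod 4 = 3, 682875 mod 4 = 3; sign now -1
(682875/16803) = (10755/16803)   [reduce mod 16803]
reciprocity: (10755/16803) = -1·(16803/10755) since 10755 mod 4 = 3, 16803 mod 4 = 3; sign now +1
(16803/10755) = (6048/10755)   [reduce mod 10755]
6048 = 2^5·189; (2/10755) = -1 since 10755 mod 8 = 3, so (6048/10755) = (-1)^5·(189/10755); sign now -1
reciprocity: (189/10755) = +1·(10755/189) since 189 mod 4 = 1, 10755 mod 4 = 3; sign now -1
(10755/189) = (171/189)   [reduce mod 189]
reciprocity: (171/189) = +1·(189/171) since 171 mod 4 = 3, 189 mod 4 = 1; sign now -1
(189/171) = (18/171)   [reduce mod 171]
18 = 2^1·9; (2/171) = -1 since 171 mod 8 = 3, so (18/171) = (-1)^1·(9/171); sign now +1
reciprocity: (9/171) = +1·(171/9) since 9 mod 4 = 1, 171 mod 4 = 3; sign now +1
(171/9) = (0/9)   [reduce mod 9]
(0/9) = 0   [gcd(a, n) > 1]; final value = 0

0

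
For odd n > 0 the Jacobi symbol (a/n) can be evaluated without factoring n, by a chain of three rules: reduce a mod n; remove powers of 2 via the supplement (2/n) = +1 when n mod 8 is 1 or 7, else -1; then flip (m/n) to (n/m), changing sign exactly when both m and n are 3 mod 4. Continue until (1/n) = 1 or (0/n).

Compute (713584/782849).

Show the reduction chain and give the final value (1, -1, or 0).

-1

factor out 2^4: 713584 = 2^4·44599; with 782849 mod 8 = 1, (2/782849) = +1; sign now +1; continue with (44599/782849)
flip (44599/782849) -> (782849/44599): both odd, 44599 mod 4 = 3, 782849 mod 4 = 1, so the flip contributes +1; sign now +1
(782849/44599): 782849 mod 44599 = 24666, so (782849/44599) = (24666/44599)
factor out 2^1: 24666 = 2^1·12333; with 44599 mod 8 = 7, (2/44599) = +1; sign now +1; continue with (12333/44599)
flip (12333/44599) -> (44599/12333): both odd, 12333 mod 4 = 1, 44599 mod 4 = 3, so the flip contributes +1; sign now +1
(44599/12333): 44599 mod 12333 = 7600, so (44599/12333) = (7600/12333)
factor out 2^4: 7600 = 2^4·475; with 12333 mod 8 = 5, (2/12333) = -1; sign now +1; continue with (475/12333)
flip (475/12333) -> (12333/475): both odd, 475 mod 4 = 3, 12333 mod 4 = 1, so the flip contributes +1; sign now +1
(12333/475): 12333 mod 475 = 458, so (12333/475) = (458/475)
factor out 2^1: 458 = 2^1·229; with 475 mod 8 = 3, (2/475) = -1; sign now -1; continue with (229/475)
flip (229/475) -> (475/229): both odd, 229 mod 4 = 1, 475 mod 4 = 3, so the flip contributes +1; sign now -1
(475/229): 475 mod 229 = 17, so (475/229) = (17/229)
flip (17/229) -> (229/17): both odd, 17 mod 4 = 1, 229 mod 4 = 1, so the flip contributes +1; sign now -1
(229/17): 229 mod 17 = 8, so (229/17) = (8/17)
factor out 2^3: 8 = 2^3·1; with 17 mod 8 = 1, (2/17) = +1; sign now -1; continue with (1/17)
reached (1/17) = 1, so the symbol is -1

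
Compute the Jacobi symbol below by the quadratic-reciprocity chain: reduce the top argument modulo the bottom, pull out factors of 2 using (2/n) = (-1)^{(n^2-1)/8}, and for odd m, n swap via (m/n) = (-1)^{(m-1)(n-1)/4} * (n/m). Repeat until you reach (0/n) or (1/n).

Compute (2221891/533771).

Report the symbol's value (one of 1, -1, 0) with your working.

0

(2221891/533771) = (86807/533771)   [reduce mod 533771]
reciprocity: (86807/533771) = -1·(533771/86807) since 86807 mod 4 = 3, 533771 mod 4 = 3; sign now -1
(533771/86807) = (12929/86807)   [reduce mod 86807]
reciprocity: (12929/86807) = +1·(86807/12929) since 12929 mod 4 = 1, 86807 mod 4 = 3; sign now -1
(86807/12929) = (9233/12929)   [reduce mod 12929]
reciprocity: (9233/12929) = +1·(12929/9233) since 9233 mod 4 = 1, 12929 mod 4 = 1; sign now -1
(12929/9233) = (3696/9233)   [reduce mod 9233]
3696 = 2^4·231; (2/9233) = +1 since 9233 mod 8 = 1, so (3696/9233) = (+1)^4·(231/9233); sign now -1
reciprocity: (231/9233) = +1·(9233/231) since 231 mod 4 = 3, 9233 mod 4 = 1; sign now -1
(9233/231) = (224/231)   [reduce mod 231]
224 = 2^5·7; (2/231) = +1 since 231 mod 8 = 7, so (224/231) = (+1)^5·(7/231); sign now -1
reciprocity: (7/231) = -1·(231/7) since 7 mod 4 = 3, 231 mod 4 = 3; sign now +1
(231/7) = (0/7)   [reduce mod 7]
(0/7) = 0   [gcd(a, n) > 1]; final value = 0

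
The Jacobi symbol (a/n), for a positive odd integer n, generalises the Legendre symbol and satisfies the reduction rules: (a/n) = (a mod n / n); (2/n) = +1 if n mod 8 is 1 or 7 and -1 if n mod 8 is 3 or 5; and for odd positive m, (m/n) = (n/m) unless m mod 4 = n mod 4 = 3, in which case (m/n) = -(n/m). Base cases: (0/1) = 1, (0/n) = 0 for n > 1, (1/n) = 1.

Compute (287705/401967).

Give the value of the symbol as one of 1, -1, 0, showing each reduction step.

-1

flip (287705/401967) -> (401967/287705): both odd, 287705 mod 4 = 1, 401967 mod 4 = 3, so the flip contributes +1; sign now +1
(401967/287705): 401967 mod 287705 = 114262, so (401967/287705) = (114262/287705)
factor out 2^1: 114262 = 2^1·57131; with 287705 mod 8 = 1, (2/287705) = +1; sign now +1; continue with (57131/287705)
flip (57131/287705) -> (287705/57131): both odd, 57131 mod 4 = 3, 287705 mod 4 = 1, so the flip contributes +1; sign now +1
(287705/57131): 287705 mod 57131 = 2050, so (287705/57131) = (2050/57131)
factor out 2^1: 2050 = 2^1·1025; with 57131 mod 8 = 3, (2/57131) = -1; sign now -1; continue with (1025/57131)
flip (1025/57131) -> (57131/1025): both odd, 1025 mod 4 = 1, 57131 mod 4 = 3, so the flip contributes +1; sign now -1
(57131/1025): 57131 mod 1025 = 756, so (57131/1025) = (756/1025)
factor out 2^2: 756 = 2^2·189; with 1025 mod 8 = 1, (2/1025) = +1; sign now -1; continue with (189/1025)
flip (189/1025) -> (1025/189): both odd, 189 mod 4 = 1, 1025 mod 4 = 1, so the flip contributes +1; sign now -1
(1025/189): 1025 mod 189 = 80, so (1025/189) = (80/189)
factor out 2^4: 80 = 2^4·5; with 189 mod 8 = 5, (2/189) = -1; sign now -1; continue with (5/189)
flip (5/189) -> (189/5): both odd, 5 mod 4 = 1, 189 mod 4 = 1, so the flip contributes +1; sign now -1
(189/5): 189 mod 5 = 4, so (189/5) = (4/5)
factor out 2^2: 4 = 2^2·1; with 5 mod 8 = 5, (2/5) = -1; sign now -1; continue with (1/5)
reached (1/5) = 1, so the symbol is -1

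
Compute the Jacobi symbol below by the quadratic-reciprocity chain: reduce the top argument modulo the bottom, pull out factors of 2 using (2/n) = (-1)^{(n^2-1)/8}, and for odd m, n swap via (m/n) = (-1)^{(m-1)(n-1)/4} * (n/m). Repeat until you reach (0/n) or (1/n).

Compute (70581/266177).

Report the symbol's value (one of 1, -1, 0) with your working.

reciprocity: (70581/266177) = +1·(266177/70581) since 70581 mod 4 = 1, 266177 mod 4 = 1; sign now +1
(266177/70581) = (54434/70581)   [reduce mod 70581]
54434 = 2^1·27217; (2/70581) = -1 since 70581 mod 8 = 5, so (54434/70581) = (-1)^1·(27217/70581); sign now -1
reciprocity: (27217/70581) = +1·(70581/27217) since 27217 mod 4 = 1, 70581 mod 4 = 1; sign now -1
(70581/27217) = (16147/27217)   [reduce mod 27217]
reciprocity: (16147/27217) = +1·(27217/16147) since 16147 mod 4 = 3, 27217 mod 4 = 1; sign now -1
(27217/16147) = (11070/16147)   [reduce mod 16147]
11070 = 2^1·5535; (2/16147) = -1 since 16147 mod 8 = 3, so (11070/16147) = (-1)^1·(5535/16147); sign now +1
reciprocity: (5535/16147) = -1·(16147/5535) since 5535 mod 4 = 3, 16147 mod 4 = 3; sign now -1
(16147/5535) = (5077/5535)   [reduce mod 5535]
reciprocity: (5077/5535) = +1·(5535/5077) since 5077 mod 4 = 1, 5535 mod 4 = 3; sign now -1
(5535/5077) = (458/5077)   [reduce mod 5077]
458 = 2^1·229; (2/5077) = -1 since 5077 mod 8 = 5, so (458/5077) = (-1)^1·(229/5077); sign now +1
reciprocity: (229/5077) = +1·(5077/229) since 229 mod 4 = 1, 5077 mod 4 = 1; sign now +1
(5077/229) = (39/229)   [reduce mod 229]
reciprocity: (39/229) = +1·(229/39) since 39 mod 4 = 3, 229 mod 4 = 1; sign now +1
(229/39) = (34/39)   [reduce mod 39]
34 = 2^1·17; (2/39) = +1 since 39 mod 8 = 7, so (34/39) = (+1)^1·(17/39); sign now +1
reciprocity: (17/39) = +1·(39/17) since 17 mod 4 = 1, 39 mod 4 = 3; sign now +1
(39/17) = (5/17)   [reduce mod 17]
reciprocity: (5/17) = +1·(17/5) since 5 mod 4 = 1, 17 mod 4 = 1; sign now +1
(17/5) = (2/5)   [reduce mod 5]
2 = 2^1·1; (2/5) = -1 since 5 mod 8 = 5, so (2/5) = (-1)^1·(1/5); sign now -1
(1/5) = 1; final value = sign = -1

-1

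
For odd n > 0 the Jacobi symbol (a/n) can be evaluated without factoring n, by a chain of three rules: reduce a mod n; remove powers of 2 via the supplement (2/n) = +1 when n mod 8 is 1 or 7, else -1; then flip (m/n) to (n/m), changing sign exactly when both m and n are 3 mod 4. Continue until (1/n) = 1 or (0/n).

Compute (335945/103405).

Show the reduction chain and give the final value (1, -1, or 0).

(335945/103405) = (25730/103405)   [reduce mod 103405]
25730 = 2^1·12865; (2/103405) = -1 since 103405 mod 8 = 5, so (25730/103405) = (-1)^1·(12865/103405); sign now -1
reciprocity: (12865/103405) = +1·(103405/12865) since 12865 mod 4 = 1, 103405 mod 4 = 1; sign now -1
(103405/12865) = (485/12865)   [reduce mod 12865]
reciprocity: (485/12865) = +1·(12865/485) since 485 mod 4 = 1, 12865 mod 4 = 1; sign now -1
(12865/485) = (255/485)   [reduce mod 485]
reciprocity: (255/485) = +1·(485/255) since 255 mod 4 = 3, 485 mod 4 = 1; sign now -1
(485/255) = (230/255)   [reduce mod 255]
230 = 2^1·115; (2/255) = +1 since 255 mod 8 = 7, so (230/255) = (+1)^1·(115/255); sign now -1
reciprocity: (115/255) = -1·(255/115) since 115 mod 4 = 3, 255 mod 4 = 3; sign now +1
(255/115) = (25/115)   [reduce mod 115]
reciprocity: (25/115) = +1·(115/25) since 25 mod 4 = 1, 115 mod 4 = 3; sign now +1
(115/25) = (15/25)   [reduce mod 25]
reciprocity: (15/25) = +1·(25/15) since 15 mod 4 = 3, 25 mod 4 = 1; sign now +1
(25/15) = (10/15)   [reduce mod 15]
10 = 2^1·5; (2/15) = +1 since 15 mod 8 = 7, so (10/15) = (+1)^1·(5/15); sign now +1
reciprocity: (5/15) = +1·(15/5) since 5 mod 4 = 1, 15 mod 4 = 3; sign now +1
(15/5) = (0/5)   [reduce mod 5]
(0/5) = 0   [gcd(a, n) > 1]; final value = 0

0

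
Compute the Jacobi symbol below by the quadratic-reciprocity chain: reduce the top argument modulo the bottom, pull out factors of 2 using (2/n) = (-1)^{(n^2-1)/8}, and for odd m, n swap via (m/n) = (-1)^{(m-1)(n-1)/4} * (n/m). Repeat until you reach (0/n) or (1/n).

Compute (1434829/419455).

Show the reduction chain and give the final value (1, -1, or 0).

(1434829/419455) = (176464/419455)   [reduce mod 419455]
176464 = 2^4·11029; (2/419455) = +1 since 419455 mod 8 = 7, so (176464/419455) = (+1)^4·(11029/419455); sign now +1
reciprocity: (11029/419455) = +1·(419455/11029) since 11029 mod 4 = 1, 419455 mod 4 = 3; sign now +1
(419455/11029) = (353/11029)   [reduce mod 11029]
reciprocity: (353/11029) = +1·(11029/353) since 353 mod 4 = 1, 11029 mod 4 = 1; sign now +1
(11029/353) = (86/353)   [reduce mod 353]
86 = 2^1·43; (2/353) = +1 since 353 mod 8 = 1, so (86/353) = (+1)^1·(43/353); sign now +1
reciprocity: (43/353) = +1·(353/43) since 43 mod 4 = 3, 353 mod 4 = 1; sign now +1
(353/43) = (9/43)   [reduce mod 43]
reciprocity: (9/43) = +1·(43/9) since 9 mod 4 = 1, 43 mod 4 = 3; sign now +1
(43/9) = (7/9)   [reduce mod 9]
reciprocity: (7/9) = +1·(9/7) since 7 mod 4 = 3, 9 mod 4 = 1; sign now +1
(9/7) = (2/7)   [reduce mod 7]
2 = 2^1·1; (2/7) = +1 since 7 mod 8 = 7, so (2/7) = (+1)^1·(1/7); sign now +1
(1/7) = 1; final value = sign = +1

1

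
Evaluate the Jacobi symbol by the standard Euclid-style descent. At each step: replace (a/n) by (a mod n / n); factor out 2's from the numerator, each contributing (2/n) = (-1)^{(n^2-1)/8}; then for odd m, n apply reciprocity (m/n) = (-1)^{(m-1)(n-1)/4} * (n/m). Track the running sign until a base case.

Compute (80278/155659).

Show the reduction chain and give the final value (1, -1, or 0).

1

80278 = 2^1·40139; (2/155659) = -1 since 155659 mod 8 = 3, so (80278/155659) = (-1)^1·(40139/155659); sign now -1
reciprocity: (40139/155659) = -1·(155659/40139) since 40139 mod 4 = 3, 155659 mod 4 = 3; sign now +1
(155659/40139) = (35242/40139)   [reduce mod 40139]
35242 = 2^1·17621; (2/40139) = -1 since 40139 mod 8 = 3, so (35242/40139) = (-1)^1·(17621/40139); sign now -1
reciprocity: (17621/40139) = +1·(40139/17621) since 17621 mod 4 = 1, 40139 mod 4 = 3; sign now -1
(40139/17621) = (4897/17621)   [reduce mod 17621]
reciprocity: (4897/17621) = +1·(17621/4897) since 4897 mod 4 = 1, 17621 mod 4 = 1; sign now -1
(17621/4897) = (2930/4897)   [reduce mod 4897]
2930 = 2^1·1465; (2/4897) = +1 since 4897 mod 8 = 1, so (2930/4897) = (+1)^1·(1465/4897); sign now -1
reciprocity: (1465/4897) = +1·(4897/1465) since 1465 mod 4 = 1, 4897 mod 4 = 1; sign now -1
(4897/1465) = (502/1465)   [reduce mod 1465]
502 = 2^1·251; (2/1465) = +1 since 1465 mod 8 = 1, so (502/1465) = (+1)^1·(251/1465); sign now -1
reciprocity: (251/1465) = +1·(1465/251) since 251 mod 4 = 3, 1465 mod 4 = 1; sign now -1
(1465/251) = (210/251)   [reduce mod 251]
210 = 2^1·105; (2/251) = -1 since 251 mod 8 = 3, so (210/251) = (-1)^1·(105/251); sign now +1
reciprocity: (105/251) = +1·(251/105) since 105 mod 4 = 1, 251 mod 4 = 3; sign now +1
(251/105) = (41/105)   [reduce mod 105]
reciprocity: (41/105) = +1·(105/41) since 41 mod 4 = 1, 105 mod 4 = 1; sign now +1
(105/41) = (23/41)   [reduce mod 41]
reciprocity: (23/41) = +1·(41/23) since 23 mod 4 = 3, 41 mod 4 = 1; sign now +1
(41/23) = (18/23)   [reduce mod 23]
18 = 2^1·9; (2/23) = +1 since 23 mod 8 = 7, so (18/23) = (+1)^1·(9/23); sign now +1
reciprocity: (9/23) = +1·(23/9) since 9 mod 4 = 1, 23 mod 4 = 3; sign now +1
(23/9) = (5/9)   [reduce mod 9]
reciprocity: (5/9) = +1·(9/5) since 5 mod 4 = 1, 9 mod 4 = 1; sign now +1
(9/5) = (4/5)   [reduce mod 5]
4 = 2^2·1; (2/5) = -1 since 5 mod 8 = 5, so (4/5) = (-1)^2·(1/5); sign now +1
(1/5) = 1; final value = sign = +1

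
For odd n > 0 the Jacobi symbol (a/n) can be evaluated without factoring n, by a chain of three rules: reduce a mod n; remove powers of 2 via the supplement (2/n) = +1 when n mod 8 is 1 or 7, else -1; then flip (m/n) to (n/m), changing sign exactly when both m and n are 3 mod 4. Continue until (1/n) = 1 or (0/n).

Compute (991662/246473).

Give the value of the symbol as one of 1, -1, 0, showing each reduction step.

(991662/246473) = (5770/246473)   [reduce mod 246473]
5770 = 2^1·2885; (2/246473) = +1 since 246473 mod 8 = 1, so (5770/246473) = (+1)^1·(2885/246473); sign now +1
reciprocity: (2885/246473) = +1·(246473/2885) since 2885 mod 4 = 1, 246473 mod 4 = 1; sign now +1
(246473/2885) = (1248/2885)   [reduce mod 2885]
1248 = 2^5·39; (2/2885) = -1 since 2885 mod 8 = 5, so (1248/2885) = (-1)^5·(39/2885); sign now -1
reciprocity: (39/2885) = +1·(2885/39) since 39 mod 4 = 3, 2885 mod 4 = 1; sign now -1
(2885/39) = (38/39)   [reduce mod 39]
38 = 2^1·19; (2/39) = +1 since 39 mod 8 = 7, so (38/39) = (+1)^1·(19/39); sign now -1
reciprocity: (19/39) = -1·(39/19) since 19 mod 4 = 3, 39 mod 4 = 3; sign now +1
(39/19) = (1/19)   [reduce mod 19]
(1/19) = 1; final value = sign = +1

1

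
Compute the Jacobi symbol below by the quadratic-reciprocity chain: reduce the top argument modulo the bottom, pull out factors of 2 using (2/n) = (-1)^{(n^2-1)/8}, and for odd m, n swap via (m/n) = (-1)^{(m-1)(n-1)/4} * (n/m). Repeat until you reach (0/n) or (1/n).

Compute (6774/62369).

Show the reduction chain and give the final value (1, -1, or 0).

1

6774 = 2^1·3387; (2/62369) = +1 since 62369 mod 8 = 1, so (6774/62369) = (+1)^1·(3387/62369); sign now +1
reciprocity: (3387/62369) = +1·(62369/3387) since 3387 mod 4 = 3, 62369 mod 4 = 1; sign now +1
(62369/3387) = (1403/3387)   [reduce mod 3387]
reciprocity: (1403/3387) = -1·(3387/1403) since 1403 mod 4 = 3, 3387 mod 4 = 3; sign now -1
(3387/1403) = (581/1403)   [reduce mod 1403]
reciprocity: (581/1403) = +1·(1403/581) since 581 mod 4 = 1, 1403 mod 4 = 3; sign now -1
(1403/581) = (241/581)   [reduce mod 581]
reciprocity: (241/581) = +1·(581/241) since 241 mod 4 = 1, 581 mod 4 = 1; sign now -1
(581/241) = (99/241)   [reduce mod 241]
reciprocity: (99/241) = +1·(241/99) since 99 mod 4 = 3, 241 mod 4 = 1; sign now -1
(241/99) = (43/99)   [reduce mod 99]
reciprocity: (43/99) = -1·(99/43) since 43 mod 4 = 3, 99 mod 4 = 3; sign now +1
(99/43) = (13/43)   [reduce mod 43]
reciprocity: (13/43) = +1·(43/13) since 13 mod 4 = 1, 43 mod 4 = 3; sign now +1
(43/13) = (4/13)   [reduce mod 13]
4 = 2^2·1; (2/13) = -1 since 13 mod 8 = 5, so (4/13) = (-1)^2·(1/13); sign now +1
(1/13) = 1; final value = sign = +1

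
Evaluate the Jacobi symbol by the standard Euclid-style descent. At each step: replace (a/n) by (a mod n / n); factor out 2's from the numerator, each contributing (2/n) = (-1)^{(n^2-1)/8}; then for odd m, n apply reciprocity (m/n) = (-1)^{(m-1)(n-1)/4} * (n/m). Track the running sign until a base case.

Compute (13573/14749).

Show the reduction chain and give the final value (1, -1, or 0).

flip (13573/14749) -> (14749/13573): both odd, 13573 mod 4 = 1, 14749 mod 4 = 1, so the flip contributes +1; sign now +1
(14749/13573): 14749 mod 13573 = 1176, so (14749/13573) = (1176/13573)
factor out 2^3: 1176 = 2^3·147; with 13573 mod 8 = 5, (2/13573) = -1; sign now -1; continue with (147/13573)
flip (147/13573) -> (13573/147): both odd, 147 mod 4 = 3, 13573 mod 4 = 1, so the flip contributes +1; sign now -1
(13573/147): 13573 mod 147 = 49, so (13573/147) = (49/147)
flip (49/147) -> (147/49): both odd, 49 mod 4 = 1, 147 mod 4 = 3, so the flip contributes +1; sign now -1
(147/49): 147 mod 49 = 0, so (147/49) = (0/49)
reached (0/49); gcd(a, n) > 1, so (0/49) = 0 and the symbol is 0

0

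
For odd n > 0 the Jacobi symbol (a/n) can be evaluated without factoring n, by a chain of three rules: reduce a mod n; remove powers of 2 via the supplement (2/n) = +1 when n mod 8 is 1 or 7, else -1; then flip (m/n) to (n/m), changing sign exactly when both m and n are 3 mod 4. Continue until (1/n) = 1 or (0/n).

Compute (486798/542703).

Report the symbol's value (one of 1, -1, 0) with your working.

factor out 2^1: 486798 = 2^1·243399; with 542703 mod 8 = 7, (2/542703) = +1; sign now +1; continue with (243399/542703)
flip (243399/542703) -> (542703/243399): both odd, 243399 mod 4 = 3, 542703 mod 4 = 3, so the flip contributes -1; sign now -1
(542703/243399): 542703 mod 243399 = 55905, so (542703/243399) = (55905/243399)
flip (55905/243399) -> (243399/55905): both odd, 55905 mod 4 = 1, 243399 mod 4 = 3, so the flip contributes +1; sign now -1
(243399/55905): 243399 mod 55905 = 19779, so (243399/55905) = (19779/55905)
flip (19779/55905) -> (55905/19779): both odd, 19779 mod 4 = 3, 55905 mod 4 = 1, so the flip contributes +1; sign now -1
(55905/19779): 55905 mod 19779 = 16347, so (55905/19779) = (16347/19779)
flip (16347/19779) -> (19779/16347): both odd, 16347 mod 4 = 3, 19779 mod 4 = 3, so the flip contributes -1; sign now +1
(19779/16347): 19779 mod 16347 = 3432, so (19779/16347) = (3432/16347)
factor out 2^3: 3432 = 2^3·429; with 16347 mod 8 = 3, (2/16347) = -1; sign now -1; continue with (429/16347)
flip (429/16347) -> (16347/429): both odd, 429 mod 4 = 1, 16347 mod 4 = 3, so the flip contributes +1; sign now -1
(16347/429): 16347 mod 429 = 45, so (16347/429) = (45/429)
flip (45/429) -> (429/45): both odd, 45 mod 4 = 1, 429 mod 4 = 1, so the flip contributes +1; sign now -1
(429/45): 429 mod 45 = 24, so (429/45) = (24/45)
factor out 2^3: 24 = 2^3·3; with 45 mod 8 = 5, (2/45) = -1; sign now +1; continue with (3/45)
flip (3/45) -> (45/3): both odd, 3 mod 4 = 3, 45 mod 4 = 1, so the flip contributes +1; sign now +1
(45/3): 45 mod 3 = 0, so (45/3) = (0/3)
reached (0/3); gcd(a, n) > 1, so (0/3) = 0 and the symbol is 0

0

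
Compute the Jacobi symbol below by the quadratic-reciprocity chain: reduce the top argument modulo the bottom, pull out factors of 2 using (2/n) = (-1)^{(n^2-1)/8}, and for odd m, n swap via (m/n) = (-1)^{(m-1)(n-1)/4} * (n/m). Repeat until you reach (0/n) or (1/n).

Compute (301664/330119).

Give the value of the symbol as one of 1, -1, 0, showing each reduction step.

1

301664 = 2^5·9427; (2/330119) = +1 since 330119 mod 8 = 7, so (301664/330119) = (+1)^5·(9427/330119); sign now +1
reciprocity: (9427/330119) = -1·(330119/9427) since 9427 mod 4 = 3, 330119 mod 4 = 3; sign now -1
(330119/9427) = (174/9427)   [reduce mod 9427]
174 = 2^1·87; (2/9427) = -1 since 9427 mod 8 = 3, so (174/9427) = (-1)^1·(87/9427); sign now +1
reciprocity: (87/9427) = -1·(9427/87) since 87 mod 4 = 3, 9427 mod 4 = 3; sign now -1
(9427/87) = (31/87)   [reduce mod 87]
reciprocity: (31/87) = -1·(87/31) since 31 mod 4 = 3, 87 mod 4 = 3; sign now +1
(87/31) = (25/31)   [reduce mod 31]
reciprocity: (25/31) = +1·(31/25) since 25 mod 4 = 1, 31 mod 4 = 3; sign now +1
(31/25) = (6/25)   [reduce mod 25]
6 = 2^1·3; (2/25) = +1 since 25 mod 8 = 1, so (6/25) = (+1)^1·(3/25); sign now +1
reciprocity: (3/25) = +1·(25/3) since 3 mod 4 = 3, 25 mod 4 = 1; sign now +1
(25/3) = (1/3)   [reduce mod 3]
(1/3) = 1; final value = sign = +1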